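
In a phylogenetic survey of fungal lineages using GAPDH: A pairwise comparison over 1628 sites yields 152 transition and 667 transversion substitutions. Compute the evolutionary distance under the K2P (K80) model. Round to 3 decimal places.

0.882

P = 152/1628 ≈ 0.093366 and Q = 667/1628 ≈ 0.409705.
Under the Kimura two-parameter model, d = −½ ln(1 − 2P − Q) − ¼ ln(1 − 2Q).
1 − 2P − Q = 0.403563, giving −½ ln(0.403563) = 0.453711.
1 − 2Q = 0.18059, giving −¼ ln(0.18059) = 0.427882.
d = 0.453711 + 0.427882 = 0.881593.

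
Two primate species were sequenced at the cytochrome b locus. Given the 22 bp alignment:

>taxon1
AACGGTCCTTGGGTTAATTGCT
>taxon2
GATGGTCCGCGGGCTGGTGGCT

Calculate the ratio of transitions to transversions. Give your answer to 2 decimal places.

Transitions are A↔G and C↔T; transversions are all other mismatches.
Transitions: 6. Transversions: 2.
R = 6/2 = 3.00.

3.00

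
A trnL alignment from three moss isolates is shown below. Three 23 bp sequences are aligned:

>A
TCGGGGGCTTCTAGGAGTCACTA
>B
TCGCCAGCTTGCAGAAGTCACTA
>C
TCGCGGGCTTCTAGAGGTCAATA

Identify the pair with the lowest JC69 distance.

A and C

A–B: 6/23 differ, p = 0.261, d = 0.321.
A–C: 4/23 differ, p = 0.174, d = 0.198.
B–C: 6/23 differ, p = 0.261, d = 0.321.
The smallest distance is between A and C.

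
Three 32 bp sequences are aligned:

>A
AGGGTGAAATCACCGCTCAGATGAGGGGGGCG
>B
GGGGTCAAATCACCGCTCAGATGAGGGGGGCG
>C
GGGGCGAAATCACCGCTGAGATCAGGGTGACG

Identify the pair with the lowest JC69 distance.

A–B: 2/32 differ, p = 0.063, d = 0.065.
A–C: 6/32 differ, p = 0.188, d = 0.216.
B–C: 6/32 differ, p = 0.188, d = 0.216.
The smallest distance is between A and B.

A and B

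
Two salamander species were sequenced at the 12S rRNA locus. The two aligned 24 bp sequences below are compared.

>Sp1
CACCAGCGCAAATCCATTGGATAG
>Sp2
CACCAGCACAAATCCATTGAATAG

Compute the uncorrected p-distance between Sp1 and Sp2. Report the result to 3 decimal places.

0.083

The sequences differ at 2 of 24 positions (sites 8, 20).
p = 2/24 = 0.083333… ≈ 0.083 (to 3 d.p.).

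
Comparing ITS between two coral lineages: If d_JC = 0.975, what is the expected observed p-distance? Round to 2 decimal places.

p = (3/4)(1 − e^(−4d/3)) = 0.75 × (1 − e^(-1.3)) = 0.75 × (1 − 0.272532) = 0.545601.

0.55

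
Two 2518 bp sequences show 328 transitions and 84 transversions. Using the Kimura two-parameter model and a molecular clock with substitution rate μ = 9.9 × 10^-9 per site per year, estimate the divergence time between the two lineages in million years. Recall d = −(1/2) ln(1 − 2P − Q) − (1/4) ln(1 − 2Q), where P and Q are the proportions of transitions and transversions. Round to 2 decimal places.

P = 328/2518 ≈ 0.130262 and Q = 84/2518 ≈ 0.03336.
Under the Kimura two-parameter model, d = −½ ln(1 − 2P − Q) − ¼ ln(1 − 2Q).
1 − 2P − Q = 0.706116, giving −½ ln(0.706116) = 0.173988.
1 − 2Q = 0.93328, giving −¼ ln(0.93328) = 0.017263.
d = 0.173988 + 0.017263 = 0.191251.
Under a molecular clock d = 2μt, so t = d/(2μ) = 0.191251 / (2 × 9.9 × 10^-9) = 9.66 million years.

9.66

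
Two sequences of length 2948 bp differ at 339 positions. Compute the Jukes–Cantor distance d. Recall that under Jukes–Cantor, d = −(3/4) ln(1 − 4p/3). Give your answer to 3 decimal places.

0.125

p = 339/2948 ≈ 0.114993.
d = −(3/4) ln(1 − 4p/3) = −0.75 ln(1 − 0.153324) = −0.75 ln(0.846676)
  = −0.75 × (-0.166437) = 0.124828 substitutions/site.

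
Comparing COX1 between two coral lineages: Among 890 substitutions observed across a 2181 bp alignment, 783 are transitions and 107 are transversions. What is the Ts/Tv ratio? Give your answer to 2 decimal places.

R = 783/107 = 7.317757… ≈ 7.32 (to 2 d.p.).

7.32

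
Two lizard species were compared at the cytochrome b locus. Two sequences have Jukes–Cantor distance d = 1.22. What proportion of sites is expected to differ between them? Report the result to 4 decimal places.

0.6026

p = (3/4)(1 − e^(−4d/3)) = 0.75 × (1 − e^(-1.626667)) = 0.75 × (1 − 0.196584) = 0.602562.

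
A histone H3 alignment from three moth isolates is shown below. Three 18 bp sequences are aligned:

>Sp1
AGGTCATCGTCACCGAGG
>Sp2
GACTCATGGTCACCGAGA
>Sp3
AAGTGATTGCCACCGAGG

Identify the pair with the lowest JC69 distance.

Sp1 and Sp3

Sp1–Sp2: 5/18 differ, p = 0.278, d = 0.347.
Sp1–Sp3: 4/18 differ, p = 0.222, d = 0.264.
Sp2–Sp3: 6/18 differ, p = 0.333, d = 0.441.
The smallest distance is between Sp1 and Sp3.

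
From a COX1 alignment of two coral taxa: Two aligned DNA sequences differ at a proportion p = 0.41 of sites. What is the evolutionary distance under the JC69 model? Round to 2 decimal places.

0.59

d = −(3/4) ln(1 − 4p/3) = −0.75 ln(1 − 0.546667) = −0.75 ln(0.453333)
  = −0.75 × (-0.791128) = 0.593346 substitutions/site.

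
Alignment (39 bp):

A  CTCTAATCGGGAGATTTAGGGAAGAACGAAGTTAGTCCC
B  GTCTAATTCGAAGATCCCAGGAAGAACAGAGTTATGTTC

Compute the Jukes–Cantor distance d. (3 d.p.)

0.488

The sequences differ at 14 of 39 sites, so p = 14/39 ≈ 0.358974.
d = −(3/4) ln(1 − 4p/3) = −0.75 ln(1 − 0.478632) = −0.75 ln(0.521368)
  = −0.75 × (-0.651299) = 0.488474 substitutions/site.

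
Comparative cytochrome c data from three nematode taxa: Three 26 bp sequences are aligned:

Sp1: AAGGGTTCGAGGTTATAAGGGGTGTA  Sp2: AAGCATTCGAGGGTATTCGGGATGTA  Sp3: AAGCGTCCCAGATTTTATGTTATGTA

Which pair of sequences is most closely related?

Sp1–Sp2: 6/26 differ, p = 0.231, d = 0.276.
Sp1–Sp3: 9/26 differ, p = 0.346, d = 0.464.
Sp2–Sp3: 10/26 differ, p = 0.385, d = 0.539.
The smallest distance is between Sp1 and Sp2.

Sp1 and Sp2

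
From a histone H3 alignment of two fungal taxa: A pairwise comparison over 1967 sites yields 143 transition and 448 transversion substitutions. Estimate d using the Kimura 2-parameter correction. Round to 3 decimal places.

0.386

P = 143/1967 ≈ 0.0727 and Q = 448/1967 ≈ 0.227758.
Under the Kimura two-parameter model, d = −½ ln(1 − 2P − Q) − ¼ ln(1 − 2Q).
1 − 2P − Q = 0.626842, giving −½ ln(0.626842) = 0.233530.
1 − 2Q = 0.544484, giving −¼ ln(0.544484) = 0.151979.
d = 0.233530 + 0.151979 = 0.385509.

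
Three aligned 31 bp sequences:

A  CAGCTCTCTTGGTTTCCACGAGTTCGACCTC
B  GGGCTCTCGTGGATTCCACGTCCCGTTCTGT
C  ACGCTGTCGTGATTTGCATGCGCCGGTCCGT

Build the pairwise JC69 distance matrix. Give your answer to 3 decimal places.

A–B: 14/31 sites differ → p ≈ 0.451613, d = −0.75 ln(1 − 0.602151) = 0.691262 ≈ 0.691.
A–C: 14/31 sites differ → p ≈ 0.451613, d = −0.75 ln(1 − 0.602151) = 0.691262 ≈ 0.691.
B–C: 11/31 sites differ → p ≈ 0.354839, d = −0.75 ln(1 − 0.473119) = 0.480585 ≈ 0.481.

d(A,B) = 0.691, d(A,C) = 0.691, d(B,C) = 0.481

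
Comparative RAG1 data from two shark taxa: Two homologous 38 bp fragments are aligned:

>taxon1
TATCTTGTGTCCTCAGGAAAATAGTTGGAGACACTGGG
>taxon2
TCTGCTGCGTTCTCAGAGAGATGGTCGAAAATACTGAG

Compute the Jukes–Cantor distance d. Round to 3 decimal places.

0.507

The sequences differ at 14 of 38 sites, so p = 14/38 ≈ 0.368421.
d = −(3/4) ln(1 − 4p/3) = −0.75 ln(1 − 0.491228) = −0.75 ln(0.508772)
  = −0.75 × (-0.675755) = 0.506816 substitutions/site.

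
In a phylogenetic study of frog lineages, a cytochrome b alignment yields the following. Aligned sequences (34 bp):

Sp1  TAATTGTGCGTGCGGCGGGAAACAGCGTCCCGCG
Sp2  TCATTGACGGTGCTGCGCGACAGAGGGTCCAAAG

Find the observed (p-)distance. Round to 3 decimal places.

The sequences differ at 12 of 34 positions.
p = 12/34 = 0.352941… ≈ 0.353 (to 3 d.p.).

0.353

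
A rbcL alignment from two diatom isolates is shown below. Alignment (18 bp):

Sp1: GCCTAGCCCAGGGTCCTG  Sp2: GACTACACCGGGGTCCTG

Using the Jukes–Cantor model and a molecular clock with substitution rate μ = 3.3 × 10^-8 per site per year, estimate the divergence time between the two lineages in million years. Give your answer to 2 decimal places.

The sequences differ at 4 of 18 sites (2, 6, 7, 10), so p = 4/18 ≈ 0.222222.
d = −(3/4) ln(1 − 4p/3) = −0.75 ln(1 − 0.296296) = −0.75 ln(0.703704)
  = −0.75 × (-0.351397) = 0.263548 substitutions/site.
Under a molecular clock d = 2μt, so t = d/(2μ) = 0.263548 / (2 × 3.3 × 10^-8) = 3.99 million years.

3.99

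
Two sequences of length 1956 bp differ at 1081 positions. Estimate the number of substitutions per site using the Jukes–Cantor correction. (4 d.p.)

p = 1081/1956 ≈ 0.552658.
d = −(3/4) ln(1 − 4p/3) = −0.75 ln(1 − 0.736877) = −0.75 ln(0.263123)
  = −0.75 × (-1.335134) = 1.001351 substitutions/site.

1.0014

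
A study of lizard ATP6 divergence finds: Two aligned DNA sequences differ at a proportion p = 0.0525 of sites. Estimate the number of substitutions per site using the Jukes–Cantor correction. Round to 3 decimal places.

d = −(3/4) ln(1 − 4p/3) = −0.75 ln(1 − 0.07) = −0.75 ln(0.93)
  = −0.75 × (-0.072571) = 0.054428 substitutions/site.

0.054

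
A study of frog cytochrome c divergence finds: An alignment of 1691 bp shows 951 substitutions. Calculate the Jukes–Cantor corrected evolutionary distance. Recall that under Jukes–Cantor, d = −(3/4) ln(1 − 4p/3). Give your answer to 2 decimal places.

p = 951/1691 ≈ 0.562389.
d = −(3/4) ln(1 − 4p/3) = −0.75 ln(1 − 0.749852) = −0.75 ln(0.250148)
  = −0.75 × (-1.385703) = 1.039277 substitutions/site.

1.04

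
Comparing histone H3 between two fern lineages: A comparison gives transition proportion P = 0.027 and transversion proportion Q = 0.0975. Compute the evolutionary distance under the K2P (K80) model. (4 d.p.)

Under the Kimura two-parameter model, d = −½ ln(1 − 2P − Q) − ¼ ln(1 − 2Q).
1 − 2P − Q = 0.8485, giving −½ ln(0.8485) = 0.082143.
1 − 2Q = 0.805, giving −¼ ln(0.805) = 0.054228.
d = 0.082143 + 0.054228 = 0.136371.

0.1364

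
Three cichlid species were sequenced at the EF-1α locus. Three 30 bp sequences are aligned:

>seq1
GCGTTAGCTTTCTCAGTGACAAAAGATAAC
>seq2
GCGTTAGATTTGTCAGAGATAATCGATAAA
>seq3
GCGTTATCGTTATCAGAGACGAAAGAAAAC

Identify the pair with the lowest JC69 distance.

seq1–seq2: 7/30 differ, p = 0.233, d = 0.280.
seq1–seq3: 6/30 differ, p = 0.200, d = 0.233.
seq2–seq3: 10/30 differ, p = 0.333, d = 0.441.
The smallest distance is between seq1 and seq3.

seq1 and seq3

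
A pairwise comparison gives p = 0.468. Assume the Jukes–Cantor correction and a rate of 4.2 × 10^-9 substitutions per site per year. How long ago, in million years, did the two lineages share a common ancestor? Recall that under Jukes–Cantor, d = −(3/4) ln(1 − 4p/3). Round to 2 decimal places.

d = −(3/4) ln(1 − 4p/3) = −0.75 ln(1 − 0.624) = −0.75 ln(0.376)
  = −0.75 × (-0.978166) = 0.733625 substitutions/site.
Under a molecular clock d = 2μt, so t = d/(2μ) = 0.733625 / (2 × 4.2 × 10^-9) = 87.34 million years.

87.34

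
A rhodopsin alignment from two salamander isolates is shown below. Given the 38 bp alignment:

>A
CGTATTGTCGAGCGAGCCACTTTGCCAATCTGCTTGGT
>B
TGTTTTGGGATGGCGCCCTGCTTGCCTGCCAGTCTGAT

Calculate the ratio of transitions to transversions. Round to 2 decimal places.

0.82

Transitions are A↔G and C↔T; transversions are all other mismatches.
Transitions: 9. Transversions: 11.
R = 9/11 = 0.818181… ≈ 0.82 (to 2 d.p.).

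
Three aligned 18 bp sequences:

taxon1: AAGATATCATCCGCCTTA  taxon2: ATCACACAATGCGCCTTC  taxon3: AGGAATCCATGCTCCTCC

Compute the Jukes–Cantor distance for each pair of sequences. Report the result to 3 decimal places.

taxon1–taxon2: 7/18 sites differ → p ≈ 0.388889, d = −0.75 ln(1 − 0.518519) = 0.548166 ≈ 0.548.
taxon1–taxon3: 8/18 sites differ → p ≈ 0.444444, d = −0.75 ln(1 − 0.592592) = 0.673455 ≈ 0.673.
taxon2–taxon3: 7/18 sites differ → p ≈ 0.388889, d = −0.75 ln(1 − 0.518519) = 0.548166 ≈ 0.548.

d(taxon1,taxon2) = 0.548, d(taxon1,taxon3) = 0.673, d(taxon2,taxon3) = 0.548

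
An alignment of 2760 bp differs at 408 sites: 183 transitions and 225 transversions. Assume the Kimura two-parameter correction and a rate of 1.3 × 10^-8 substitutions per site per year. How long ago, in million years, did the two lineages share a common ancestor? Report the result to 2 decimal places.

6.35

P = 183/2760 ≈ 0.066304 and Q = 225/2760 ≈ 0.081522.
Under the Kimura two-parameter model, d = −½ ln(1 − 2P − Q) − ¼ ln(1 − 2Q).
1 − 2P − Q = 0.78587, giving −½ ln(0.78587) = 0.120482.
1 − 2Q = 0.836956, giving −¼ ln(0.836956) = 0.044496.
d = 0.120482 + 0.044496 = 0.164978.
Under a molecular clock d = 2μt, so t = d/(2μ) = 0.164978 / (2 × 1.3 × 10^-8) = 6.35 million years.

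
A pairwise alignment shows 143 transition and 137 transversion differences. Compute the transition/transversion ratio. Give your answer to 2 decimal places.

R = 143/137 = 1.043795… ≈ 1.04 (to 2 d.p.).

1.04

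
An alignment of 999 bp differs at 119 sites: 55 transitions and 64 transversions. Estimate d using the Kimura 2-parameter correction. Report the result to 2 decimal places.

P = 55/999 ≈ 0.055055 and Q = 64/999 ≈ 0.064064.
Under the Kimura two-parameter model, d = −½ ln(1 − 2P − Q) − ¼ ln(1 − 2Q).
1 − 2P − Q = 0.825826, giving −½ ln(0.825826) = 0.095686.
1 − 2Q = 0.871872, giving −¼ ln(0.871872) = 0.034278.
d = 0.095686 + 0.034278 = 0.129964.

0.13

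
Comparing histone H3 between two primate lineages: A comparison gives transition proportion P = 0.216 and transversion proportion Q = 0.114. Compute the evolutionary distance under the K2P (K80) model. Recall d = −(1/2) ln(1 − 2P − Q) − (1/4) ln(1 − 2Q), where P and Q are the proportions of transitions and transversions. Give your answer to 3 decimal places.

Under the Kimura two-parameter model, d = −½ ln(1 − 2P − Q) − ¼ ln(1 − 2Q).
1 − 2P − Q = 0.454, giving −½ ln(0.454) = 0.394829.
1 − 2Q = 0.772, giving −¼ ln(0.772) = 0.064693.
d = 0.394829 + 0.064693 = 0.459522.

0.460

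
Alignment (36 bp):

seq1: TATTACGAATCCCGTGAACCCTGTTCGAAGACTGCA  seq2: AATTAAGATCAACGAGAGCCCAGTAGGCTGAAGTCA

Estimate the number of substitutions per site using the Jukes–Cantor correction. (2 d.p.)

The sequences differ at 16 of 36 sites, so p = 16/36 ≈ 0.444444.
d = −(3/4) ln(1 − 4p/3) = −0.75 ln(1 − 0.592592) = −0.75 ln(0.407408)
  = −0.75 × (-0.897940) = 0.673455 substitutions/site.

0.67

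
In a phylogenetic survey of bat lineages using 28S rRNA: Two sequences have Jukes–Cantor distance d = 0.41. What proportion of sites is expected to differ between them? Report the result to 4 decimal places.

0.3158

p = (3/4)(1 − e^(−4d/3)) = 0.75 × (1 − e^(-0.546667)) = 0.75 × (1 − 0.578876) = 0.315843.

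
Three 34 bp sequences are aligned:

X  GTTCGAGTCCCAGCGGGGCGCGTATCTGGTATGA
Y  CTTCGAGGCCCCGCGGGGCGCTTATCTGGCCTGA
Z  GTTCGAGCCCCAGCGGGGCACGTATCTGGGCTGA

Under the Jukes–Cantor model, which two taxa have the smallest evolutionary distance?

X–Y: 6/34 differ, p = 0.176, d = 0.201.
X–Z: 4/34 differ, p = 0.118, d = 0.128.
Y–Z: 6/34 differ, p = 0.176, d = 0.201.
The smallest distance is between X and Z.

X and Z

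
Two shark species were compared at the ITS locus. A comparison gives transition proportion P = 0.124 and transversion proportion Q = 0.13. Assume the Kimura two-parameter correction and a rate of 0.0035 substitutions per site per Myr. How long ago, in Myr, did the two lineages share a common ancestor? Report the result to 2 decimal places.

44.67

Under the Kimura two-parameter model, d = −½ ln(1 − 2P − Q) − ¼ ln(1 − 2Q).
1 − 2P − Q = 0.622, giving −½ ln(0.622) = 0.237408.
1 − 2Q = 0.74, giving −¼ ln(0.74) = 0.075276.
d = 0.237408 + 0.075276 = 0.312684.
Under a molecular clock d = 2μt, so t = d/(2μ) = 0.312684 / (2 × 0.0035) = 44.67 Myr.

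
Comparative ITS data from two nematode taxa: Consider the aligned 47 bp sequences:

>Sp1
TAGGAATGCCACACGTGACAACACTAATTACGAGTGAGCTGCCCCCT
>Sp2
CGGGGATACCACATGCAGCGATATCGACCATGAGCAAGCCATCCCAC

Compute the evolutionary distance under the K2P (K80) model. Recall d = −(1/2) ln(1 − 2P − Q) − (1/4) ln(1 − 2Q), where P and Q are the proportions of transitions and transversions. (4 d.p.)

1.5894

Of 47 sites, 22 differences are transitions and 1 are transversions, so P = 22/47 ≈ 0.468085 and Q = 1/47 ≈ 0.021277.
Under the Kimura two-parameter model, d = −½ ln(1 − 2P − Q) − ¼ ln(1 − 2Q).
1 − 2P − Q = 0.042553, giving −½ ln(0.042553) = 1.578502.
1 − 2Q = 0.957446, giving −¼ ln(0.957446) = 0.010871.
d = 1.578502 + 0.010871 = 1.589373.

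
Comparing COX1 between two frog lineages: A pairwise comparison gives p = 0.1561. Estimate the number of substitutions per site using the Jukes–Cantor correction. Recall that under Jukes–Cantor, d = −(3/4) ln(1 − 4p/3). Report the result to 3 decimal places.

0.175

d = −(3/4) ln(1 − 4p/3) = −0.75 ln(1 − 0.208133) = −0.75 ln(0.791867)
  = −0.75 × (-0.233362) = 0.175022 substitutions/site.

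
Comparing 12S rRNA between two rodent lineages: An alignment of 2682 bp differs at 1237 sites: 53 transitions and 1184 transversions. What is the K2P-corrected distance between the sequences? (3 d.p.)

P = 53/2682 ≈ 0.019761 and Q = 1184/2682 ≈ 0.441462.
Under the Kimura two-parameter model, d = −½ ln(1 − 2P − Q) − ¼ ln(1 − 2Q).
1 − 2P − Q = 0.519016, giving −½ ln(0.519016) = 0.327910.
1 − 2Q = 0.117076, giving −¼ ln(0.117076) = 0.536233.
d = 0.327910 + 0.536233 = 0.864143.

0.864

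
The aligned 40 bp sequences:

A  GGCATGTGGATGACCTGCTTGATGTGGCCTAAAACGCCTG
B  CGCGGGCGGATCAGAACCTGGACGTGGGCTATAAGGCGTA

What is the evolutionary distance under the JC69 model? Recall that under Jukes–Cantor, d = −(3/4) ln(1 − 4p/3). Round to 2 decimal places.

The sequences differ at 16 of 40 sites, so p = 16/40 = 0.4.
d = −(3/4) ln(1 − 4p/3) = −0.75 ln(1 − 0.533333) = −0.75 ln(0.466667)
  = −0.75 × (-0.762139) = 0.571604 substitutions/site.

0.57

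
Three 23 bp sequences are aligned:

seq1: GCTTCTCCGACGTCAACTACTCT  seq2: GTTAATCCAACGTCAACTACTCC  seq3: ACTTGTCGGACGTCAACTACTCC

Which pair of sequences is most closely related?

seq1–seq2: 5/23 differ, p = 0.217, d = 0.257.
seq1–seq3: 4/23 differ, p = 0.174, d = 0.198.
seq2–seq3: 6/23 differ, p = 0.261, d = 0.321.
The smallest distance is between seq1 and seq3.

seq1 and seq3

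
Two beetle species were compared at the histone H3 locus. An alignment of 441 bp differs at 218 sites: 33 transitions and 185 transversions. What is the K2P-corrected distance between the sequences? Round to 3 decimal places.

P = 33/441 ≈ 0.07483 and Q = 185/441 ≈ 0.419501.
Under the Kimura two-parameter model, d = −½ ln(1 − 2P − Q) − ¼ ln(1 − 2Q).
1 − 2P − Q = 0.430839, giving −½ ln(0.430839) = 0.421010.
1 − 2Q = 0.160998, giving −¼ ln(0.160998) = 0.456591.
d = 0.421010 + 0.456591 = 0.877601.

0.878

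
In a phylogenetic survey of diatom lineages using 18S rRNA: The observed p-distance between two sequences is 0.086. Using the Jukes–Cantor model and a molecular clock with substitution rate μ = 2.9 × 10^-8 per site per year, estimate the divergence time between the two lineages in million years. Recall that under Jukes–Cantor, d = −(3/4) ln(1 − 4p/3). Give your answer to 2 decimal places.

d = −(3/4) ln(1 − 4p/3) = −0.75 ln(1 − 0.114667) = −0.75 ln(0.885333)
  = −0.75 × (-0.121791) = 0.091343 substitutions/site.
Under a molecular clock d = 2μt, so t = d/(2μ) = 0.091343 / (2 × 2.9 × 10^-8) = 1.57 million years.

1.57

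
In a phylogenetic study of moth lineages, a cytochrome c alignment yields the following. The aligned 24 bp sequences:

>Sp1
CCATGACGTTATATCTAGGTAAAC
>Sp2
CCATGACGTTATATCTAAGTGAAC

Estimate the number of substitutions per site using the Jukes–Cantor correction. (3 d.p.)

0.088

The sequences differ at 2 of 24 sites (18, 21), so p = 2/24 ≈ 0.083333.
d = −(3/4) ln(1 − 4p/3) = −0.75 ln(1 − 0.111111) = −0.75 ln(0.888889)
  = −0.75 × (-0.117783) = 0.088337 substitutions/site.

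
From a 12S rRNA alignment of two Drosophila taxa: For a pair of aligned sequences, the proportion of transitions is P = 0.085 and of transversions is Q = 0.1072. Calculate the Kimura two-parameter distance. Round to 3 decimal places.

0.223

Under the Kimura two-parameter model, d = −½ ln(1 − 2P − Q) − ¼ ln(1 − 2Q).
1 − 2P − Q = 0.7228, giving −½ ln(0.7228) = 0.162311.
1 − 2Q = 0.7856, giving −¼ ln(0.7856) = 0.060327.
d = 0.162311 + 0.060327 = 0.222638.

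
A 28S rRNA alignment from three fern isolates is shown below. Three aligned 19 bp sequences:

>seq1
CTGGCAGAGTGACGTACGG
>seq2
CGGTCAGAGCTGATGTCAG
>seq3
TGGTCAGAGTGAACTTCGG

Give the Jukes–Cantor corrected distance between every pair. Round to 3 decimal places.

d(seq1,seq2) = 0.907, d(seq1,seq3) = 0.410, d(seq2,seq3) = 0.507

seq1–seq2: 10/19 sites differ → p ≈ 0.526316, d = −0.75 ln(1 − 0.701755) = 0.907380 ≈ 0.907.
seq1–seq3: 6/19 sites differ → p ≈ 0.315789, d = −0.75 ln(1 − 0.421052) = 0.409907 ≈ 0.410.
seq2–seq3: 7/19 sites differ → p ≈ 0.368421, d = −0.75 ln(1 − 0.491228) = 0.506816 ≈ 0.507.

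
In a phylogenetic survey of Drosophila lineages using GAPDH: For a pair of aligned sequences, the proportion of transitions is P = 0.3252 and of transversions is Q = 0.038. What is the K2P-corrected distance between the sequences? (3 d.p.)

0.603

Under the Kimura two-parameter model, d = −½ ln(1 − 2P − Q) − ¼ ln(1 − 2Q).
1 − 2P − Q = 0.3116, giving −½ ln(0.3116) = 0.583017.
1 − 2Q = 0.924, giving −¼ ln(0.924) = 0.019761.
d = 0.583017 + 0.019761 = 0.602778.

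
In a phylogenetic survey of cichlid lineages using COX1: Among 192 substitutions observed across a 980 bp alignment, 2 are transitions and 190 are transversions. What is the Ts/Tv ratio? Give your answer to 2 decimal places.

R = 2/190 = 0.010526… ≈ 0.01 (to 2 d.p.).

0.01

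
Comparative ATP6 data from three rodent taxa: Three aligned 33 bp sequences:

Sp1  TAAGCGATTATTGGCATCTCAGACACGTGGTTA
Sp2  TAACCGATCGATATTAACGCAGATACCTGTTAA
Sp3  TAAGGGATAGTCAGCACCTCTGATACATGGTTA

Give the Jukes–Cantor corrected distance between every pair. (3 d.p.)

Sp1–Sp2: 13/33 sites differ → p ≈ 0.393939, d = −0.75 ln(1 − 0.525252) = 0.558728 ≈ 0.559.
Sp1–Sp3: 9/33 sites differ → p ≈ 0.272727, d = −0.75 ln(1 − 0.363636) = 0.338988 ≈ 0.339.
Sp2–Sp3: 13/33 sites differ → p ≈ 0.393939, d = −0.75 ln(1 − 0.525252) = 0.558728 ≈ 0.559.

d(Sp1,Sp2) = 0.559, d(Sp1,Sp3) = 0.339, d(Sp2,Sp3) = 0.559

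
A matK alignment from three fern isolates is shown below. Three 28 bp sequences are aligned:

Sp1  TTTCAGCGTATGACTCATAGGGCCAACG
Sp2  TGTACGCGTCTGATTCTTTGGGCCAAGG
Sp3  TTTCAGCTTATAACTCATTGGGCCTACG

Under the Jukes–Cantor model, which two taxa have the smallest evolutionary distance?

Sp1 and Sp3

Sp1–Sp2: 8/28 differ, p = 0.286, d = 0.360.
Sp1–Sp3: 4/28 differ, p = 0.143, d = 0.158.
Sp2–Sp3: 10/28 differ, p = 0.357, d = 0.485.
The smallest distance is between Sp1 and Sp3.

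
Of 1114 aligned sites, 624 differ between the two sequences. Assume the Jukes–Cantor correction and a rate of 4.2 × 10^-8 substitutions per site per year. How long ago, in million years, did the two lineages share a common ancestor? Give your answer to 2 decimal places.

p = 624/1114 ≈ 0.560144.
d = −(3/4) ln(1 − 4p/3) = −0.75 ln(1 − 0.746859) = −0.75 ln(0.253141)
  = −0.75 × (-1.373809) = 1.030357 substitutions/site.
Under a molecular clock d = 2μt, so t = d/(2μ) = 1.030357 / (2 × 4.2 × 10^-8) = 12.27 million years.

12.27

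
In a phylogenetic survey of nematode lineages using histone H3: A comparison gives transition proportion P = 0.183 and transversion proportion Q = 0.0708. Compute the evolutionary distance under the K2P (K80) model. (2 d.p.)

Under the Kimura two-parameter model, d = −½ ln(1 − 2P − Q) − ¼ ln(1 − 2Q).
1 − 2P − Q = 0.5632, giving −½ ln(0.5632) = 0.287060.
1 − 2Q = 0.8584, giving −¼ ln(0.8584) = 0.038171.
d = 0.287060 + 0.038171 = 0.325231.

0.33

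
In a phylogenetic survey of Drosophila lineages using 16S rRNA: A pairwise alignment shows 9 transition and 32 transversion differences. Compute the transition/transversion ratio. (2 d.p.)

0.28

R = 9/32 = 0.28125 ≈ 0.28 (to 2 d.p.).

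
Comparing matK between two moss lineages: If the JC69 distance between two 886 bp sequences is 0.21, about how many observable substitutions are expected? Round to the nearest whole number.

Invert JC69: p = (3/4)(1 − e^(−4d/3)) = 0.75 × (1 − e^(-0.28)) = 0.75 × (1 − 0.755784) = 0.183162.
Expected differing sites = pL ≈ 0.183162 × 886 = 162.281532 ≈ 162.

162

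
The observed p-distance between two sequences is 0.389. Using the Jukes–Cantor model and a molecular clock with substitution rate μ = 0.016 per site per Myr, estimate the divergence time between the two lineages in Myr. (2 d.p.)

d = −(3/4) ln(1 − 4p/3) = −0.75 ln(1 − 0.518667) = −0.75 ln(0.481333)
  = −0.75 × (-0.731196) = 0.548397 substitutions/site.
Under a molecular clock d = 2μt, so t = d/(2μ) = 0.548397 / (2 × 0.016) = 17.14 Myr.

17.14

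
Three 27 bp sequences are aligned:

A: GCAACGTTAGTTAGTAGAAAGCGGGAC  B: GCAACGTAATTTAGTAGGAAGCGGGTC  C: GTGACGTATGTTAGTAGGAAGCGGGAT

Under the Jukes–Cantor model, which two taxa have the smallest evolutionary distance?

A–B: 4/27 differ, p = 0.148, d = 0.165.
A–C: 6/27 differ, p = 0.222, d = 0.264.
B–C: 6/27 differ, p = 0.222, d = 0.264.
The smallest distance is between A and B.

A and B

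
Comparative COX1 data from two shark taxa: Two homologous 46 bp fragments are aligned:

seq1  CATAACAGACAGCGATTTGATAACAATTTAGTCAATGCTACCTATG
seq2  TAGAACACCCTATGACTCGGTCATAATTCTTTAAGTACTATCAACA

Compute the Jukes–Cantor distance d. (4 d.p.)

0.7614

The sequences differ at 22 of 46 sites, so p = 22/46 ≈ 0.478261.
d = −(3/4) ln(1 − 4p/3) = −0.75 ln(1 − 0.637681) = −0.75 ln(0.362319)
  = −0.75 × (-1.015230) = 0.761423 substitutions/site.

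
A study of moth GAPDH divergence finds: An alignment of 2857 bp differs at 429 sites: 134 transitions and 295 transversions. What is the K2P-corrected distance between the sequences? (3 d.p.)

0.168

P = 134/2857 ≈ 0.046902 and Q = 295/2857 ≈ 0.103255.
Under the Kimura two-parameter model, d = −½ ln(1 − 2P − Q) − ¼ ln(1 − 2Q).
1 − 2P − Q = 0.802941, giving −½ ln(0.802941) = 0.109737.
1 − 2Q = 0.79349, giving −¼ ln(0.79349) = 0.057829.
d = 0.109737 + 0.057829 = 0.167566.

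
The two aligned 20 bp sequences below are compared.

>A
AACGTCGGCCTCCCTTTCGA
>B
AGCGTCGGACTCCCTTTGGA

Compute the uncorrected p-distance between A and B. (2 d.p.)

0.15

The sequences differ at 3 of 20 positions (sites 2, 9, 18).
p = 3/20 = 0.15.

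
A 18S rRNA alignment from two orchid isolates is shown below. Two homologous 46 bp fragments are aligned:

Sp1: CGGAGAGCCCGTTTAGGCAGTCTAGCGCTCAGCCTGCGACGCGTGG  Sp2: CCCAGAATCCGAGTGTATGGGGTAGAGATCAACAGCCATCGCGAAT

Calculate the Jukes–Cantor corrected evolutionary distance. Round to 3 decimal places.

0.892

The sequences differ at 24 of 46 sites, so p = 24/46 ≈ 0.521739.
d = −(3/4) ln(1 − 4p/3) = −0.75 ln(1 − 0.695652) = −0.75 ln(0.304348)
  = −0.75 × (-1.189583) = 0.892187 substitutions/site.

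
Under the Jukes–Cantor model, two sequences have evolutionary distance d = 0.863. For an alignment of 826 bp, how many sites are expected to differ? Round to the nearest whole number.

423

Invert JC69: p = (3/4)(1 − e^(−4d/3)) = 0.75 × (1 − e^(-1.150667)) = 0.75 × (1 − 0.316426) = 0.512681.
Expected differing sites = pL ≈ 0.512681 × 826 = 423.474506 ≈ 423.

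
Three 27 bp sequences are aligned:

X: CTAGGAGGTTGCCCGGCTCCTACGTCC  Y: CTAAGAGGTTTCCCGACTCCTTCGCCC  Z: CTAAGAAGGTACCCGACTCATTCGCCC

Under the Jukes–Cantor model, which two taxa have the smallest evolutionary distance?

Y and Z

X–Y: 5/27 differ, p = 0.185, d = 0.213.
X–Z: 8/27 differ, p = 0.296, d = 0.377.
Y–Z: 4/27 differ, p = 0.148, d = 0.165.
The smallest distance is between Y and Z.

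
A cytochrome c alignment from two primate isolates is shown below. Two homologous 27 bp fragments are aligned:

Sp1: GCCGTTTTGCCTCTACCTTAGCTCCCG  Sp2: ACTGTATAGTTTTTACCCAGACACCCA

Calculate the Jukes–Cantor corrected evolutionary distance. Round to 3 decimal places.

0.770

The sequences differ at 13 of 27 sites, so p = 13/27 ≈ 0.481481.
d = −(3/4) ln(1 − 4p/3) = −0.75 ln(1 − 0.641975) = −0.75 ln(0.358025)
  = −0.75 × (-1.027152) = 0.770364 substitutions/site.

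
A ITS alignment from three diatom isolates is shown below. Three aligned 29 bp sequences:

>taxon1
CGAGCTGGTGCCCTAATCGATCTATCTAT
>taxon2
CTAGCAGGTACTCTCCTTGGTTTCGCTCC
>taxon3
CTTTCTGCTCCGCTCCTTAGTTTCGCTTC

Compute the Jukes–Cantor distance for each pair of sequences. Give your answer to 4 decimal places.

d(taxon1,taxon2) = 0.6829, d(taxon1,taxon3) = 0.9978, d(taxon2,taxon3) = 0.3439

taxon1–taxon2: 13/29 sites differ → p ≈ 0.448276, d = −0.75 ln(1 − 0.597701) = 0.682920 ≈ 0.6829.
taxon1–taxon3: 16/29 sites differ → p ≈ 0.551724, d = −0.75 ln(1 − 0.735632) = 0.997810 ≈ 0.9978.
taxon2–taxon3: 8/29 sites differ → p ≈ 0.275862, d = −0.75 ln(1 − 0.367816) = 0.343931 ≈ 0.3439.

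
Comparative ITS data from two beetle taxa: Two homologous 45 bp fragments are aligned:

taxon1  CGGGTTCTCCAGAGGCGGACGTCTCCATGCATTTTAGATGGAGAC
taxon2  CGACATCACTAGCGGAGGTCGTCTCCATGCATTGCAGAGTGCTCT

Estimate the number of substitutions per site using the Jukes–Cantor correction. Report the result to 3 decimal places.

0.482

The sequences differ at 16 of 45 sites, so p = 16/45 ≈ 0.355556.
d = −(3/4) ln(1 − 4p/3) = −0.75 ln(1 − 0.474075) = −0.75 ln(0.525925)
  = −0.75 × (-0.642597) = 0.481948 substitutions/site.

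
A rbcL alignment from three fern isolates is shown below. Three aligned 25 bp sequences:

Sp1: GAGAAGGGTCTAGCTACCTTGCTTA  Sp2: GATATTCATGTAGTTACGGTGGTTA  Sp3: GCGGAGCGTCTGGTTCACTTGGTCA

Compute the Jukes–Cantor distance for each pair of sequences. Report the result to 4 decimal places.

d(Sp1,Sp2) = 0.5716, d(Sp1,Sp3) = 0.4904, d(Sp2,Sp3) = 0.8865

Sp1–Sp2: 10/25 sites differ → p = 0.4, d = −0.75 ln(1 − 0.533333) = 0.571605 ≈ 0.5716.
Sp1–Sp3: 9/25 sites differ → p = 0.36, d = −0.75 ln(1 − 0.48) = 0.490445 ≈ 0.4904.
Sp2–Sp3: 13/25 sites differ → p = 0.52, d = −0.75 ln(1 − 0.693333) = 0.886495 ≈ 0.8865.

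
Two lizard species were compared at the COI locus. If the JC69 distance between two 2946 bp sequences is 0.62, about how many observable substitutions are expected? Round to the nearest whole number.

1243

Invert JC69: p = (3/4)(1 − e^(−4d/3)) = 0.75 × (1 − e^(-0.826667)) = 0.75 × (1 − 0.437505) = 0.421871.
Expected differing sites = pL ≈ 0.421871 × 2946 = 1242.831966 ≈ 1243.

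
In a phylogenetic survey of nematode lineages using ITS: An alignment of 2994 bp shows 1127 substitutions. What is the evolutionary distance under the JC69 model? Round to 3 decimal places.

p = 1127/2994 ≈ 0.37642.
d = −(3/4) ln(1 − 4p/3) = −0.75 ln(1 − 0.501893) = −0.75 ln(0.498107)
  = −0.75 × (-0.696940) = 0.522705 substitutions/site.

0.523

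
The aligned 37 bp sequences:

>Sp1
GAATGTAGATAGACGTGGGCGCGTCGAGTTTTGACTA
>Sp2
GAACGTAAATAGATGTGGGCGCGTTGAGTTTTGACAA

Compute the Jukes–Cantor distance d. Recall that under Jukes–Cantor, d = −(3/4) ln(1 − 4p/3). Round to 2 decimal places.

The sequences differ at 5 of 37 sites (4, 8, 14, 25, 36), so p = 5/37 ≈ 0.135135.
d = −(3/4) ln(1 − 4p/3) = −0.75 ln(1 − 0.18018) = −0.75 ln(0.81982)
  = −0.75 × (-0.198670) = 0.149003 substitutions/site.

0.15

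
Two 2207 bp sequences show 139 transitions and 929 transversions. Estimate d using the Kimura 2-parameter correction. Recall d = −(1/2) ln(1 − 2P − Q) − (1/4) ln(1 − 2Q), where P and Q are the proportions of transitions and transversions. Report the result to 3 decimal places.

0.857

P = 139/2207 ≈ 0.062981 and Q = 929/2207 ≈ 0.420933.
Under the Kimura two-parameter model, d = −½ ln(1 − 2P − Q) − ¼ ln(1 − 2Q).
1 − 2P − Q = 0.453105, giving −½ ln(0.453105) = 0.395816.
1 − 2Q = 0.158134, giving −¼ ln(0.158134) = 0.461078.
d = 0.395816 + 0.461078 = 0.856894.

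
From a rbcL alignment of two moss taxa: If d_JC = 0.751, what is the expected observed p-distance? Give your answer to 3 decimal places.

0.474

p = (3/4)(1 − e^(−4d/3)) = 0.75 × (1 − e^(-1.001333)) = 0.75 × (1 − 0.367389) = 0.474458.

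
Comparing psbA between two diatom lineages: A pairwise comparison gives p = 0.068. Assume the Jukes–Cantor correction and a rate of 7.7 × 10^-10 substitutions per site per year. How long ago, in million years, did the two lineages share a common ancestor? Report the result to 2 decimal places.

46.29

d = −(3/4) ln(1 − 4p/3) = −0.75 ln(1 − 0.090667) = −0.75 ln(0.909333)
  = −0.75 × (-0.095044) = 0.071283 substitutions/site.
Under a molecular clock d = 2μt, so t = d/(2μ) = 0.071283 / (2 × 7.7 × 10^-10) = 46.29 million years.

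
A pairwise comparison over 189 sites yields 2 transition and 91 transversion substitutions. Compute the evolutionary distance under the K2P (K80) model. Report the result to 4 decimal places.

1.1732

P = 2/189 ≈ 0.010582 and Q = 91/189 ≈ 0.481481.
Under the Kimura two-parameter model, d = −½ ln(1 − 2P − Q) − ¼ ln(1 − 2Q).
1 − 2P − Q = 0.497355, giving −½ ln(0.497355) = 0.349226.
1 − 2Q = 0.037038, giving −¼ ln(0.037038) = 0.823953.
d = 0.349226 + 0.823953 = 1.173179.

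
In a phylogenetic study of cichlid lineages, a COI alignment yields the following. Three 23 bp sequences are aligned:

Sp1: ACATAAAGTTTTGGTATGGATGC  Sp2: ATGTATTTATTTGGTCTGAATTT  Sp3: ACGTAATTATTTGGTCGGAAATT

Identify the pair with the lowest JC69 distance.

Sp1–Sp2: 10/23 differ, p = 0.435, d = 0.650.
Sp1–Sp3: 10/23 differ, p = 0.435, d = 0.650.
Sp2–Sp3: 4/23 differ, p = 0.174, d = 0.198.
The smallest distance is between Sp2 and Sp3.

Sp2 and Sp3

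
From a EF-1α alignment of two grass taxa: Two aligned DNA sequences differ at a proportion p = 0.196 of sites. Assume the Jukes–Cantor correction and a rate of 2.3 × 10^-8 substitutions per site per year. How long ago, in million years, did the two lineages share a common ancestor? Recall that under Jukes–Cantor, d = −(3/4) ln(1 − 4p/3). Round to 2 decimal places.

d = −(3/4) ln(1 − 4p/3) = −0.75 ln(1 − 0.261333) = −0.75 ln(0.738667)
  = −0.75 × (-0.302908) = 0.227181 substitutions/site.
Under a molecular clock d = 2μt, so t = d/(2μ) = 0.227181 / (2 × 2.3 × 10^-8) = 4.94 million years.

4.94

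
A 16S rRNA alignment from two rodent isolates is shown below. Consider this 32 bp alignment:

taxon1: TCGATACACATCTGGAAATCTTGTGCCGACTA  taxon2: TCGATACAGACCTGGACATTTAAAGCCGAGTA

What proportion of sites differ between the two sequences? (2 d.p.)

The sequences differ at 8 of 32 positions (sites 9, 11, 17, 20, 22, 23, 24, 30).
p = 8/32 = 0.25.

0.25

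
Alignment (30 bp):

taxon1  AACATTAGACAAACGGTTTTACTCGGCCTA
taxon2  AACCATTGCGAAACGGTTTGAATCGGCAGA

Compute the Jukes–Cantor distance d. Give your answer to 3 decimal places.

The sequences differ at 9 of 30 sites (4, 5, 7, 9, 10, 20, 22, 28, 29), so p = 9/30 = 0.3.
d = −(3/4) ln(1 − 4p/3) = −0.75 ln(1 − 0.4) = −0.75 ln(0.6)
  = −0.75 × (-0.510826) = 0.383120 substitutions/site.

0.383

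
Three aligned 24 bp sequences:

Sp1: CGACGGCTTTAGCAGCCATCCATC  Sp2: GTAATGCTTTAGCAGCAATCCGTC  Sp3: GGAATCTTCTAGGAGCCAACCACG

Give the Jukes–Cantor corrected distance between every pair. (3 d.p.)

d(Sp1,Sp2) = 0.304, d(Sp1,Sp3) = 0.608, d(Sp2,Sp3) = 0.608

Sp1–Sp2: 6/24 sites differ → p = 0.25, d = −0.75 ln(1 − 0.333333) = 0.304098 ≈ 0.304.
Sp1–Sp3: 10/24 sites differ → p ≈ 0.416667, d = −0.75 ln(1 − 0.555556) = 0.608198 ≈ 0.608.
Sp2–Sp3: 10/24 sites differ → p ≈ 0.416667, d = −0.75 ln(1 − 0.555556) = 0.608198 ≈ 0.608.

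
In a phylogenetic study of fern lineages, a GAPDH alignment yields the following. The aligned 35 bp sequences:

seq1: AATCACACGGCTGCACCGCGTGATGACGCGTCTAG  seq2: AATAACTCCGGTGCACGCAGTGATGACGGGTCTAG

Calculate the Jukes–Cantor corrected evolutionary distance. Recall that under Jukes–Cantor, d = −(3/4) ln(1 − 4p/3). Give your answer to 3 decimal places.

0.273

The sequences differ at 8 of 35 sites (4, 7, 9, 11, 17, 18, 19, 29), so p = 8/35 ≈ 0.228571.
d = −(3/4) ln(1 − 4p/3) = −0.75 ln(1 − 0.304761) = −0.75 ln(0.695239)
  = −0.75 × (-0.363500) = 0.272625 substitutions/site.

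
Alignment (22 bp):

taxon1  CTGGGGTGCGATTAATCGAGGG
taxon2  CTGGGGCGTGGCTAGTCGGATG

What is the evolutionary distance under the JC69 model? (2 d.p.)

0.50

The sequences differ at 8 of 22 sites (7, 9, 11, 12, 15, 19, 20, 21), so p = 8/22 ≈ 0.363636.
d = −(3/4) ln(1 − 4p/3) = −0.75 ln(1 − 0.484848) = −0.75 ln(0.515152)
  = −0.75 × (-0.663293) = 0.497470 substitutions/site.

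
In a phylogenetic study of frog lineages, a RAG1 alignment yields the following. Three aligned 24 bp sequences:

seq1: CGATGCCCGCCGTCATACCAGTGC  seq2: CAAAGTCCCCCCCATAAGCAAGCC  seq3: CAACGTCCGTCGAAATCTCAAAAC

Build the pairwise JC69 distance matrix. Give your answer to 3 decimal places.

d(seq1,seq2) = 0.961, d(seq1,seq3) = 0.708, d(seq2,seq3) = 0.708

seq1–seq2: 13/24 sites differ → p ≈ 0.541667, d = −0.75 ln(1 − 0.722223) = 0.960702 ≈ 0.961.
seq1–seq3: 11/24 sites differ → p ≈ 0.458333, d = −0.75 ln(1 − 0.611111) = 0.708346 ≈ 0.708.
seq2–seq3: 11/24 sites differ → p ≈ 0.458333, d = −0.75 ln(1 − 0.611111) = 0.708346 ≈ 0.708.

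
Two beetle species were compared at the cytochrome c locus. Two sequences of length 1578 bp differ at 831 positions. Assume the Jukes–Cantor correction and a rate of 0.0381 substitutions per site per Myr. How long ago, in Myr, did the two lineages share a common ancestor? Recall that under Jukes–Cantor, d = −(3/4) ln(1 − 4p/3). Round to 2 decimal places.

11.92

p = 831/1578 ≈ 0.526616.
d = −(3/4) ln(1 − 4p/3) = −0.75 ln(1 − 0.702155) = −0.75 ln(0.297845)
  = −0.75 × (-1.211182) = 0.908387 substitutions/site.
Under a molecular clock d = 2μt, so t = d/(2μ) = 0.908387 / (2 × 0.0381) = 11.92 Myr.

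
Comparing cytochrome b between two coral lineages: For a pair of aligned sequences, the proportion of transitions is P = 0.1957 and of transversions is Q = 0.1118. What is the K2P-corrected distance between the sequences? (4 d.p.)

Under the Kimura two-parameter model, d = −½ ln(1 − 2P − Q) − ¼ ln(1 − 2Q).
1 − 2P − Q = 0.4968, giving −½ ln(0.4968) = 0.349784.
1 − 2Q = 0.7764, giving −¼ ln(0.7764) = 0.063272.
d = 0.349784 + 0.063272 = 0.413056.

0.4131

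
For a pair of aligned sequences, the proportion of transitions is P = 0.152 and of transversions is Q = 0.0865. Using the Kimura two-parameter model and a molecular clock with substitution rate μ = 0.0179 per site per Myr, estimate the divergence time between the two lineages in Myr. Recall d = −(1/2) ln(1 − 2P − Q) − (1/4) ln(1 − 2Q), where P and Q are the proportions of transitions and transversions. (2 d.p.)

8.24

Under the Kimura two-parameter model, d = −½ ln(1 − 2P − Q) − ¼ ln(1 − 2Q).
1 − 2P − Q = 0.6095, giving −½ ln(0.6095) = 0.247558.
1 − 2Q = 0.827, giving −¼ ln(0.827) = 0.047488.
d = 0.247558 + 0.047488 = 0.295046.
Under a molecular clock d = 2μt, so t = d/(2μ) = 0.295046 / (2 × 0.0179) = 8.24 Myr.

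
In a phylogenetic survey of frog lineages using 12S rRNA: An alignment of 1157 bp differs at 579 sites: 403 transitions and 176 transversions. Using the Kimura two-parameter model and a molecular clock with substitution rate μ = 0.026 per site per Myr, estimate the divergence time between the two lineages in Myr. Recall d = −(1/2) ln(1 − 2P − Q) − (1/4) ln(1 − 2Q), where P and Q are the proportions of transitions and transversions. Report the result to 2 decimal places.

P = 403/1157 ≈ 0.348315 and Q = 176/1157 ≈ 0.152118.
Under the Kimura two-parameter model, d = −½ ln(1 − 2P − Q) − ¼ ln(1 − 2Q).
1 − 2P − Q = 0.151252, giving −½ ln(0.151252) = 0.944404.
1 − 2Q = 0.695764, giving −¼ ln(0.695764) = 0.090686.
d = 0.944404 + 0.090686 = 1.035090.
Under a molecular clock d = 2μt, so t = d/(2μ) = 1.035090 / (2 × 0.026) = 19.91 Myr.

19.91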